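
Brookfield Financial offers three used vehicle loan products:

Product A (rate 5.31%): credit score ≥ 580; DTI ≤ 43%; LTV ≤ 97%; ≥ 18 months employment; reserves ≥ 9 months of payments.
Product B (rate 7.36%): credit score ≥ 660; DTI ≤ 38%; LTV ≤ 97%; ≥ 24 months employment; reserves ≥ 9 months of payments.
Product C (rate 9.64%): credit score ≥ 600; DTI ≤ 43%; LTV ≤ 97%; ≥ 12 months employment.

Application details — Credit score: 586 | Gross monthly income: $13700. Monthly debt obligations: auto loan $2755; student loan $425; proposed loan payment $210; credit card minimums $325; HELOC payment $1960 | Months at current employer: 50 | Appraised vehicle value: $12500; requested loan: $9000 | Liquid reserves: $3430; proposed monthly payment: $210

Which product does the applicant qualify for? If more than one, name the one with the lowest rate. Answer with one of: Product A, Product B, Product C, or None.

Product A

Total debts = (2,755 + 425 + 210 + 325 + 1,960) = 5,675; DTI = 5,675/13,700 = 41.4%.
LTV = 9,000/12,500 = 72%.
Reserves = 3,430/210 = 16.3 months.
Product A: score 586 ≥ 580; DTI 41.4% ≤ 43%; LTV 72% ≤ 97%; employment 50 ≥ 18 mo; reserves 16.3 ≥ 9 mo → qualifies.
Product B: score 586 < 660; DTI 41.4% > 38%; LTV 72% ≤ 97%; employment 50 ≥ 24 mo; reserves 16.3 ≥ 9 mo → does not qualify.
Product C: score 586 < 600; DTI 41.4% ≤ 43%; LTV 72% ≤ 97%; employment 50 ≥ 12 mo → does not qualify.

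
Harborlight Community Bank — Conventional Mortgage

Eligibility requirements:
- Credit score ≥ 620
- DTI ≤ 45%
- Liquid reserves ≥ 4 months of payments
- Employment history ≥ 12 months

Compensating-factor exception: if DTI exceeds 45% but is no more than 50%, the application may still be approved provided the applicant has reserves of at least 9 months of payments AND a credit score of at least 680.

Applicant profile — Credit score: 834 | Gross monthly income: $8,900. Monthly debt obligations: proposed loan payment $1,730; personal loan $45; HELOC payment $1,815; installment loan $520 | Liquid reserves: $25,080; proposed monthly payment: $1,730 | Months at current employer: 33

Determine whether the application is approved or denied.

Credit score 834 ≥ 620 (meets base)
Total debts = (1,730 + 45 + 1,815 + 520) = 4,110. DTI: 4,110 ÷ 8,900 = 46.2%, over the 45% base limit.
Liquid reserves cover 25,080/1,730 = 14.5 months — ≥ 4 required
Employment 33 ≥ 12 months
DTI 46.2% is within the 45%–50% exception band; checking compensating factors.
Override check — reserves: 14.5 mo (ok); score: 834 (ok).
Both override conditions satisfied; DTI exception granted.

Approved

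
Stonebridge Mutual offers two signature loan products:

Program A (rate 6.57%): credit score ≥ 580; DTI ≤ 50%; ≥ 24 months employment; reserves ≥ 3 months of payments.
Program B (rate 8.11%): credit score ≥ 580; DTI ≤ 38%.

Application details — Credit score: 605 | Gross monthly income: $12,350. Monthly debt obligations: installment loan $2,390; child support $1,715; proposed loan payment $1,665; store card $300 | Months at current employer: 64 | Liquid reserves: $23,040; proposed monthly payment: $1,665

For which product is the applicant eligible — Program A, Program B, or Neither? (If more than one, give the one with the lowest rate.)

Program A

Total debts = (2,390 + 1,715 + 1,665 + 300) = 6,070; DTI = 6,070/12,350 = 49.1%.
Reserves = 23,040/1,665 = 13.8 months.
Program A: score 605 ≥ 580; DTI 49.1% ≤ 50%; employment 64 ≥ 24 mo; reserves 13.8 ≥ 3 mo → qualifies.
Program B: score 605 ≥ 580; DTI 49.1% > 38% → does not qualify.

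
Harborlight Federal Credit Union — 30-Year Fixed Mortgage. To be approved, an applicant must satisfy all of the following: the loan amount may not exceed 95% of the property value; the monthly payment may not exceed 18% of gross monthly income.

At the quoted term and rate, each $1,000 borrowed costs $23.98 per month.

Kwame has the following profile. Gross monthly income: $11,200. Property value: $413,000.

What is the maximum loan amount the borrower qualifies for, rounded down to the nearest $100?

$84,000

Payment cap: 18% × $11,200 = $2,016/month.
At $23.98 per $1,000, that supports 2,016/23.98 × 1,000 ≈ $84,070 → $84,000.
LTV cap: 95% × $413,000 = $392,350 → $392,300.
Binding constraint: payment-to-income.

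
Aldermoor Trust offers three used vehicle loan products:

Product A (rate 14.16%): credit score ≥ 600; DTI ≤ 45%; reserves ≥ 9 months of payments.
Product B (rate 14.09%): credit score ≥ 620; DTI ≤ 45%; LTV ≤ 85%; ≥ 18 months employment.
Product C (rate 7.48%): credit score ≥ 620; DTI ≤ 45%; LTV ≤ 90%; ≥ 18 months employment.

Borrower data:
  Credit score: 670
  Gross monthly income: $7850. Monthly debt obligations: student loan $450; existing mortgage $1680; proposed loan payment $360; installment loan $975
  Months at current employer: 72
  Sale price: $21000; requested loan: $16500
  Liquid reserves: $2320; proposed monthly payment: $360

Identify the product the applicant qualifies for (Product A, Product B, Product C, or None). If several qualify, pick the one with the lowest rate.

Total debts = (450 + 1,680 + 360 + 975) = 3,465; DTI = 3,465/7,850 = 44.1%.
LTV = 16,500/21,000 = 78.6%.
Reserves = 2,320/360 = 6.4 months.
Product A: score 670 ≥ 600; DTI 44.1% ≤ 45%; reserves 6.4 < 9 mo → does not qualify.
Product B: score 670 ≥ 620; DTI 44.1% ≤ 45%; LTV 78.6% ≤ 85%; employment 72 ≥ 18 mo → qualifies.
Product C: score 670 ≥ 620; DTI 44.1% ≤ 45%; LTV 78.6% ≤ 90%; employment 72 ≥ 18 mo → qualifies.
Qualifying: Product B, Product C. Lowest rate is 7.48% → Product C.

Product C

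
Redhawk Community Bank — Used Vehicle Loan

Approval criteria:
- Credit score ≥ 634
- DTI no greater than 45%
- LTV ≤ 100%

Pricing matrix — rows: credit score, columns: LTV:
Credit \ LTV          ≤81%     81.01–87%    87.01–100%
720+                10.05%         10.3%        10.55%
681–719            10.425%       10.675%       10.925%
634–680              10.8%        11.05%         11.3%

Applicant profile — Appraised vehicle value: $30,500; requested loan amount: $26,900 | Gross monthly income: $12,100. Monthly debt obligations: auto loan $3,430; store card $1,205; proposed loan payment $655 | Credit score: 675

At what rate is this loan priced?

Credit score 675 ≥ 634; Total monthly debts = (3,430 + 1,205 + 655) = 5,290. Debt-to-income = 5,290/12,100 = 43.7% — meets 45% limit
LTV: 26,900 ÷ 30,500 = 88.2%, within 100% cap
Credit 675 → row 634–680; LTV 88.2% → column 87.01–100%. Grid cell → 11.3%.

11.3%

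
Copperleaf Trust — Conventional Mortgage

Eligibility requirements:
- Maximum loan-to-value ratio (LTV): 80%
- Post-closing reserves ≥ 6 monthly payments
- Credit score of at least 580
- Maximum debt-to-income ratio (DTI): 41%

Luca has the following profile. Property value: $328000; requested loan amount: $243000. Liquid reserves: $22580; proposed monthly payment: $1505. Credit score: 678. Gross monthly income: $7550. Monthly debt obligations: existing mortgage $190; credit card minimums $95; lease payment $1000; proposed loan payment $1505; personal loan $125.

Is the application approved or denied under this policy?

Approved

LTV = 243,000/328,000 = 74.1% ≤ 80%
Reserves = 22,580/1,505 = 15.0 months ≥ 6
Credit score 678 ≥ 580 (meets)
Total monthly debts = (190 + 95 + 1,000 + 1,505 + 125) = 2,915. DTI: 2,915 ÷ 7,550 = 38.6%, within the 41% cap
All criteria satisfied.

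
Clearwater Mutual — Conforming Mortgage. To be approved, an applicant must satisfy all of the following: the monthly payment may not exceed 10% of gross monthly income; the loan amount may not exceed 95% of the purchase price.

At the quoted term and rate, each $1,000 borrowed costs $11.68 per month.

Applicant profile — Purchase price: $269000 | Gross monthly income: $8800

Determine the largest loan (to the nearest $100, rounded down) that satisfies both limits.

$75,300

Payment cap: 10% × $8,800 = $880/month.
At $11.68 per $1,000, that supports 880/11.68 × 1,000 ≈ $75,342 → $75,300.
LTV cap: 95% × $269,000 = $255,550 → $255,500.
Binding constraint: payment-to-income.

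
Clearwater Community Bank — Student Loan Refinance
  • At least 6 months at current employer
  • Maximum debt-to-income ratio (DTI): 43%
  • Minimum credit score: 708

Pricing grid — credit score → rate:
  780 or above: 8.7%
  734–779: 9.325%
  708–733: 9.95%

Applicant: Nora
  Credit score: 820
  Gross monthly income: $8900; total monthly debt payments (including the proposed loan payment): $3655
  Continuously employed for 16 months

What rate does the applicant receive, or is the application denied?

Approved at 8.7%

Credit score 820 ≥ 708 (meets minimum)
DTI = 3,655/8,900 = 41.1% ≤ 43%
Employment 16 ≥ 6 months
All requirements met. Score 820 falls in the 780 or above tier → 8.7%.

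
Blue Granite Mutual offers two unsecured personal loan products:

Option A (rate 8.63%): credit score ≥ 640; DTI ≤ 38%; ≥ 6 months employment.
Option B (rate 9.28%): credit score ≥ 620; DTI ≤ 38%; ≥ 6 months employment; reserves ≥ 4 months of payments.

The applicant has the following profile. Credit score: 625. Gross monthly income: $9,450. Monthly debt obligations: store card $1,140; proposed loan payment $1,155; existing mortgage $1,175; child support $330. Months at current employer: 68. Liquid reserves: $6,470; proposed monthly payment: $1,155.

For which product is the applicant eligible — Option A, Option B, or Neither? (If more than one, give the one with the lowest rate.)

Total debts = (1,140 + 1,155 + 1,175 + 330) = 3,800; DTI = 3,800/9,450 = 40.2%.
Reserves = 6,470/1,155 = 5.6 months.
Option A: score 625 < 640; DTI 40.2% > 38%; employment 68 ≥ 6 mo → does not qualify.
Option B: score 625 ≥ 620; DTI 40.2% > 38%; employment 68 ≥ 6 mo; reserves 5.6 ≥ 4 mo → does not qualify.

Neither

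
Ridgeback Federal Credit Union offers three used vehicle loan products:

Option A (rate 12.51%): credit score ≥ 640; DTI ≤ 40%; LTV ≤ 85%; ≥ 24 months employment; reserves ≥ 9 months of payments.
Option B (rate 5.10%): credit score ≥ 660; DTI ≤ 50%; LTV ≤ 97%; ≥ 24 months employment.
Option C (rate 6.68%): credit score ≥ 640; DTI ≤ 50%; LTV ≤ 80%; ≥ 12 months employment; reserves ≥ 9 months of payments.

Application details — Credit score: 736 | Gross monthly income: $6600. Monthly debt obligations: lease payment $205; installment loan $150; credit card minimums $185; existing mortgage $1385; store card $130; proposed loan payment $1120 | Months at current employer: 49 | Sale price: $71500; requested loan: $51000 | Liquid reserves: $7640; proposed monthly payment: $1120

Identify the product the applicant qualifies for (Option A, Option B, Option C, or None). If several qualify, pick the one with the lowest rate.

Total debts = (205 + 150 + 185 + 1,385 + 130 + 1,120) = 3,175; DTI = 3,175/6,600 = 48.1%.
LTV = 51,000/71,500 = 71.3%.
Reserves = 7,640/1,120 = 6.8 months.
Option A: score 736 ≥ 640; DTI 48.1% > 40%; LTV 71.3% ≤ 85%; employment 49 ≥ 24 mo; reserves 6.8 < 9 mo → does not qualify.
Option B: score 736 ≥ 660; DTI 48.1% ≤ 50%; LTV 71.3% ≤ 97%; employment 49 ≥ 24 mo → qualifies.
Option C: score 736 ≥ 640; DTI 48.1% ≤ 50%; LTV 71.3% ≤ 80%; employment 49 ≥ 12 mo; reserves 6.8 < 9 mo → does not qualify.

Option B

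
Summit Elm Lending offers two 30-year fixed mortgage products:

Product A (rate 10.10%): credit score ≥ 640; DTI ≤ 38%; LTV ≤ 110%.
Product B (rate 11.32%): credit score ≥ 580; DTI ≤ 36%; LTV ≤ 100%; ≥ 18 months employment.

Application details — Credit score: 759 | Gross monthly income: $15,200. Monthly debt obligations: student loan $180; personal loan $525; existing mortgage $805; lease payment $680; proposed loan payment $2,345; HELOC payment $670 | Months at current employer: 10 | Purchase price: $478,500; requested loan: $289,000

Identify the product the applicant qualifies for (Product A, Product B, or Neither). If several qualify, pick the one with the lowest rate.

Total debts = (180 + 525 + 805 + 680 + 2,345 + 670) = 5,205; DTI = 5,205/15,200 = 34.2%.
LTV = 289,000/478,500 = 60.4%.
Product A: score 759 ≥ 640; DTI 34.2% ≤ 38%; LTV 60.4% ≤ 110% → qualifies.
Product B: score 759 ≥ 580; DTI 34.2% ≤ 36%; LTV 60.4% ≤ 100%; employment 10 < 18 mo → does not qualify.

Product A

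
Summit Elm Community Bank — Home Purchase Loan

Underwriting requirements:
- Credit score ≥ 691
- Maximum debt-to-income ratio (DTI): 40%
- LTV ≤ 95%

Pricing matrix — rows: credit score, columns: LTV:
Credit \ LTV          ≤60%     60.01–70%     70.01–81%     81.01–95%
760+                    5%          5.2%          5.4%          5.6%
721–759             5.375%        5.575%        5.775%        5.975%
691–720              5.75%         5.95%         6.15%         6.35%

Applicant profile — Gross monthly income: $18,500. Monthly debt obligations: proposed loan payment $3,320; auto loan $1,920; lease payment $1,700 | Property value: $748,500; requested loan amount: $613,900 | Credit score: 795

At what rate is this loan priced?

Credit score 795 ≥ 691; Total monthly debts = (3,320 + 1,920 + 1,700) = 6,940. DTI = 6,940/18,500 = 37.5% ≤ 40%
Loan-to-value = 613,900/748,500 = 82% — pass (95% max)
Credit 795 → row 760+; LTV 82% → column 81.01–95%. Grid cell → 5.6%.

5.6%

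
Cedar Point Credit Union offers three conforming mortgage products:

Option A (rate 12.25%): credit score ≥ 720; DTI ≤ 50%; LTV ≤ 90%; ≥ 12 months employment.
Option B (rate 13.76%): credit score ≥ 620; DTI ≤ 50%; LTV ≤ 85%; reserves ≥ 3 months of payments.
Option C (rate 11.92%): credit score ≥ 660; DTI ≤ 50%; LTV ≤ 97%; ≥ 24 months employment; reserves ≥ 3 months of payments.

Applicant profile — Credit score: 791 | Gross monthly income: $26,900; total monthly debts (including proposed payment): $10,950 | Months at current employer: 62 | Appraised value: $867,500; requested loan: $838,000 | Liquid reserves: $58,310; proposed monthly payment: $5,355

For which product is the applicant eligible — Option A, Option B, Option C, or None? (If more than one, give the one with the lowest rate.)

DTI = 10,950/26,900 = 40.7%.
LTV = 838,000/867,500 = 96.6%.
Reserves = 58,310/5,355 = 10.9 months.
Option A: score 791 ≥ 720; DTI 40.7% ≤ 50%; LTV 96.6% > 90%; employment 62 ≥ 12 mo → does not qualify.
Option B: score 791 ≥ 620; DTI 40.7% ≤ 50%; LTV 96.6% > 85%; reserves 10.9 ≥ 3 mo → does not qualify.
Option C: score 791 ≥ 660; DTI 40.7% ≤ 50%; LTV 96.6% ≤ 97%; employment 62 ≥ 24 mo; reserves 10.9 ≥ 3 mo → qualifies.

Option C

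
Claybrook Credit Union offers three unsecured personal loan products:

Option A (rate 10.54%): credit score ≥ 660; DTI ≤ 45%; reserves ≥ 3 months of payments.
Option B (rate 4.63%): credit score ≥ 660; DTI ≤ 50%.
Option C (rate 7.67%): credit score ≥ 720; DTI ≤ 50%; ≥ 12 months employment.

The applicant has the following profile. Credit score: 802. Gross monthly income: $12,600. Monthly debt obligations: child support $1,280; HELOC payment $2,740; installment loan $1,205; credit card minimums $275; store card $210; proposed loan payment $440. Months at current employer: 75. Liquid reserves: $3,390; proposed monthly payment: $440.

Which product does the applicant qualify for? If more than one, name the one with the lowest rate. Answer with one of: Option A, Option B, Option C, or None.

Total debts = (1,280 + 2,740 + 1,205 + 275 + 210 + 440) = 6,150; DTI = 6,150/12,600 = 48.8%.
Reserves = 3,390/440 = 7.7 months.
Option A: score 802 ≥ 660; DTI 48.8% > 45%; reserves 7.7 ≥ 3 mo → does not qualify.
Option B: score 802 ≥ 660; DTI 48.8% ≤ 50% → qualifies.
Option C: score 802 ≥ 720; DTI 48.8% ≤ 50%; employment 75 ≥ 12 mo → qualifies.
Qualifying: Option B, Option C. Lowest rate is 4.63% → Option B.

Option B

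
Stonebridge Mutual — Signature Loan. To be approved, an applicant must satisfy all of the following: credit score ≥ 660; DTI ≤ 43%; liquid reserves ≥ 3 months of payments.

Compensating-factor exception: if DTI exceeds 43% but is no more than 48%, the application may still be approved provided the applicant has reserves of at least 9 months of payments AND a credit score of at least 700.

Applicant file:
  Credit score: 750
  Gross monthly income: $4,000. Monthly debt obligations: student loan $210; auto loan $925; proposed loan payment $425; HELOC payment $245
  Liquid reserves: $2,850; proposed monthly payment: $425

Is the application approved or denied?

Credit score 750 ≥ 660 (meets base)
Total debts = (210 + 925 + 425 + 245) = 1,805. DTI: 1,805 ÷ 4,000 = 45.1%, over the 43% base limit.
Reserves = 2,850/425 = 6.7 months ≥ 3
DTI 45.1% is within the 43%–48% exception band; checking compensating factors.
Reserves 6.7 < 9 months; credit score 750 ≥ 700.
Compensating-factor requirement not fully met.

Denied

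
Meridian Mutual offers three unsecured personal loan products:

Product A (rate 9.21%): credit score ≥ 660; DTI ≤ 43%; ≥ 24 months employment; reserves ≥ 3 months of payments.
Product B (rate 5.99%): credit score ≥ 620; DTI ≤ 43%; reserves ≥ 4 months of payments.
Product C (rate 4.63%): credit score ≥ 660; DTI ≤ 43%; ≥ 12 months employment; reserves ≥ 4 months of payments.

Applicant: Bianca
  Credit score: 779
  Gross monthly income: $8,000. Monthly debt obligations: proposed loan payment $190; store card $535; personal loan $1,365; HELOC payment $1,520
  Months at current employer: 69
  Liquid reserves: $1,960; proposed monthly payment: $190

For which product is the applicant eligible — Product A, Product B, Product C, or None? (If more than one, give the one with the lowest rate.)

None

Total debts = (190 + 535 + 1,365 + 1,520) = 3,610; DTI = 3,610/8,000 = 45.1%.
Reserves = 1,960/190 = 10.3 months.
Product A: score 779 ≥ 660; DTI 45.1% > 43%; employment 69 ≥ 24 mo; reserves 10.3 ≥ 3 mo → does not qualify.
Product B: score 779 ≥ 620; DTI 45.1% > 43%; reserves 10.3 ≥ 4 mo → does not qualify.
Product C: score 779 ≥ 660; DTI 45.1% > 43%; employment 69 ≥ 12 mo; reserves 10.3 ≥ 4 mo → does not qualify.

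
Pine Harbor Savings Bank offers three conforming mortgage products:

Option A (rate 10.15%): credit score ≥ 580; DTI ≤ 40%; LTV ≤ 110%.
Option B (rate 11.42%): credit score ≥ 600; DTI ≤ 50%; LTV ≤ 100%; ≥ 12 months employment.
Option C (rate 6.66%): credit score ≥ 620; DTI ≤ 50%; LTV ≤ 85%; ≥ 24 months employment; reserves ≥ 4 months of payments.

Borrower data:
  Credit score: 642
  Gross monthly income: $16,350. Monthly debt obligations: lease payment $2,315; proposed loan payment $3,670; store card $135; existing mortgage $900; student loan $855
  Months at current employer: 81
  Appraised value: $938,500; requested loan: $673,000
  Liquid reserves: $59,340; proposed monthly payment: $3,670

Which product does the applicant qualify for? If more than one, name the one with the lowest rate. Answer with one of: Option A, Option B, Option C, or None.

Total debts = (2,315 + 3,670 + 135 + 900 + 855) = 7,875; DTI = 7,875/16,350 = 48.2%.
LTV = 673,000/938,500 = 71.7%.
Reserves = 59,340/3,670 = 16.2 months.
Option A: score 642 ≥ 580; DTI 48.2% > 40%; LTV 71.7% ≤ 110% → does not qualify.
Option B: score 642 ≥ 600; DTI 48.2% ≤ 50%; LTV 71.7% ≤ 100%; employment 81 ≥ 12 mo → qualifies.
Option C: score 642 ≥ 620; DTI 48.2% ≤ 50%; LTV 71.7% ≤ 85%; employment 81 ≥ 24 mo; reserves 16.2 ≥ 4 mo → qualifies.
Qualifying: Option B, Option C. Lowest rate is 6.66% → Option C.

Option C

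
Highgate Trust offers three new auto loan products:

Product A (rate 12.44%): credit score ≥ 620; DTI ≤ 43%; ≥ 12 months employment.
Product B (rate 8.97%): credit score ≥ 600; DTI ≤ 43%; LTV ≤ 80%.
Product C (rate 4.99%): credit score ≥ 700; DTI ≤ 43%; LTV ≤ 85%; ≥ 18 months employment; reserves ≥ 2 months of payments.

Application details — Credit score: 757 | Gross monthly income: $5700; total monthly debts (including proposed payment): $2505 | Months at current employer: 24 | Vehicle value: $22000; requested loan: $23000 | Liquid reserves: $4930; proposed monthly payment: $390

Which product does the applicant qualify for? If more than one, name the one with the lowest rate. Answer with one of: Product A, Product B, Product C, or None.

None

DTI = 2,505/5,700 = 43.9%.
LTV = 23,000/22,000 = 104.5%.
Reserves = 4,930/390 = 12.6 months.
Product A: score 757 ≥ 620; DTI 43.9% > 43%; employment 24 ≥ 12 mo → does not qualify.
Product B: score 757 ≥ 600; DTI 43.9% > 43%; LTV 104.5% > 80% → does not qualify.
Product C: score 757 ≥ 700; DTI 43.9% > 43%; LTV 104.5% > 85%; employment 24 ≥ 18 mo; reserves 12.6 ≥ 2 mo → does not qualify.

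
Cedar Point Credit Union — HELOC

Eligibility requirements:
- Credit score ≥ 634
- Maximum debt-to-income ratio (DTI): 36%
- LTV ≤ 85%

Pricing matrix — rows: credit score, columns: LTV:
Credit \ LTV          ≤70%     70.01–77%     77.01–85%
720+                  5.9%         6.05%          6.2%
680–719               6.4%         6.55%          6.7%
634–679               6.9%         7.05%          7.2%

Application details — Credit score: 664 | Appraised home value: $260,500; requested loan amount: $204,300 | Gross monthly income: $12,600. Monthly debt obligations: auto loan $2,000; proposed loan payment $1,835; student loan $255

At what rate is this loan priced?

7.2%

Credit score 664 ≥ 634; Total monthly debts = (2,000 + 1,835 + 255) = 4,090. Debt-to-income = 4,090/12,600 = 32.5% — meets 36% limit
LTV = 204,300/260,500 = 78.4% ≤ 85%
Score 664 is in the 634–679 band; LTV 78.4% is in the 77.01–85% band → 7.2%.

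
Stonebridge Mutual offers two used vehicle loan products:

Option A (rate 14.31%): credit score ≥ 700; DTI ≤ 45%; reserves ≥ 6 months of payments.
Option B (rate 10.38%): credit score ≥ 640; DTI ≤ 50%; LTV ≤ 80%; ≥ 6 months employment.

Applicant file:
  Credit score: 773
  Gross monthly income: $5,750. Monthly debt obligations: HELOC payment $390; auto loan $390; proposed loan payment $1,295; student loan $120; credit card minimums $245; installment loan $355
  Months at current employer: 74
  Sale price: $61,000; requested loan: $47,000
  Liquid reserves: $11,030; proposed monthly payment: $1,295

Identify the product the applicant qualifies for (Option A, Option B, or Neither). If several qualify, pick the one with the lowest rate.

Option B

Total debts = (390 + 390 + 1,295 + 120 + 245 + 355) = 2,795; DTI = 2,795/5,750 = 48.6%.
LTV = 47,000/61,000 = 77%.
Reserves = 11,030/1,295 = 8.5 months.
Option A: score 773 ≥ 700; DTI 48.6% > 45%; reserves 8.5 ≥ 6 mo → does not qualify.
Option B: score 773 ≥ 640; DTI 48.6% ≤ 50%; LTV 77% ≤ 80%; employment 74 ≥ 6 mo → qualifies.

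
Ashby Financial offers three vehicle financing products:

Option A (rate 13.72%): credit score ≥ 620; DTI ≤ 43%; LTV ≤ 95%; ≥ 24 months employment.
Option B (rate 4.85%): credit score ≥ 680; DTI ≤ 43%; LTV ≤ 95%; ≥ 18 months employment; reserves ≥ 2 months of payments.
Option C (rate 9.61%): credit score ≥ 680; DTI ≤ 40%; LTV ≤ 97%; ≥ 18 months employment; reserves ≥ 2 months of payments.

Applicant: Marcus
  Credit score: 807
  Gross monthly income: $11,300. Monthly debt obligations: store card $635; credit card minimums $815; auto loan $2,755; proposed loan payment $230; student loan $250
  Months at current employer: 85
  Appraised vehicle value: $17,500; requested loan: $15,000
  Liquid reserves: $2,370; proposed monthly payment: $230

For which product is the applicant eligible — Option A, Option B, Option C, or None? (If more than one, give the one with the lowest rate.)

Option B

Total debts = (635 + 815 + 2,755 + 230 + 250) = 4,685; DTI = 4,685/11,300 = 41.5%.
LTV = 15,000/17,500 = 85.7%.
Reserves = 2,370/230 = 10.3 months.
Option A: score 807 ≥ 620; DTI 41.5% ≤ 43%; LTV 85.7% ≤ 95%; employment 85 ≥ 24 mo → qualifies.
Option B: score 807 ≥ 680; DTI 41.5% ≤ 43%; LTV 85.7% ≤ 95%; employment 85 ≥ 18 mo; reserves 10.3 ≥ 2 mo → qualifies.
Option C: score 807 ≥ 680; DTI 41.5% > 40%; LTV 85.7% ≤ 97%; employment 85 ≥ 18 mo; reserves 10.3 ≥ 2 mo → does not qualify.
Qualifying: Option A, Option B. Lowest rate is 4.85% → Option B.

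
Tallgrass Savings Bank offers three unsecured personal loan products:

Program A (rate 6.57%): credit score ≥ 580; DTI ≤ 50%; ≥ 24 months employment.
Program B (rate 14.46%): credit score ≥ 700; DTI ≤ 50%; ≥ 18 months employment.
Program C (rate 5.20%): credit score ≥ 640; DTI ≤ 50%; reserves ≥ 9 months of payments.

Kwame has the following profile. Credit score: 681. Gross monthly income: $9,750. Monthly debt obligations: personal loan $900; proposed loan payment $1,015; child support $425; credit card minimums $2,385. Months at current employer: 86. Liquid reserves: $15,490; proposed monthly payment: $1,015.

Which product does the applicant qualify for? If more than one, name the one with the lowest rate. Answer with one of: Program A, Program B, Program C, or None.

Total debts = (900 + 1,015 + 425 + 2,385) = 4,725; DTI = 4,725/9,750 = 48.5%.
Reserves = 15,490/1,015 = 15.3 months.
Program A: score 681 ≥ 580; DTI 48.5% ≤ 50%; employment 86 ≥ 24 mo → qualifies.
Program B: score 681 < 700; DTI 48.5% ≤ 50%; employment 86 ≥ 18 mo → does not qualify.
Program C: score 681 ≥ 640; DTI 48.5% ≤ 50%; reserves 15.3 ≥ 9 mo → qualifies.
Qualifying: Program A, Program C. Lowest rate is 5.20% → Program C.

Program C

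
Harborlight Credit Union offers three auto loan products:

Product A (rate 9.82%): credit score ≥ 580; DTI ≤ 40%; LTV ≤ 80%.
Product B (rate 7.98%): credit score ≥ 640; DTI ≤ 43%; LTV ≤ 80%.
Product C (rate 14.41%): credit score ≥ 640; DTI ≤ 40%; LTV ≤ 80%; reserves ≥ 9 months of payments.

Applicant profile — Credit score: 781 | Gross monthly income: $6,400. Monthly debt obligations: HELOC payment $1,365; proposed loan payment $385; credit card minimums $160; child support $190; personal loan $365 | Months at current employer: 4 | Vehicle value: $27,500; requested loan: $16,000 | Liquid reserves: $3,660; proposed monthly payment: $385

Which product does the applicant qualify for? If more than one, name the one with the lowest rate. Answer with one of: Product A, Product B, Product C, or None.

Total debts = (1,365 + 385 + 160 + 190 + 365) = 2,465; DTI = 2,465/6,400 = 38.5%.
LTV = 16,000/27,500 = 58.2%.
Reserves = 3,660/385 = 9.5 months.
Product A: score 781 ≥ 580; DTI 38.5% ≤ 40%; LTV 58.2% ≤ 80% → qualifies.
Product B: score 781 ≥ 640; DTI 38.5% ≤ 43%; LTV 58.2% ≤ 80% → qualifies.
Product C: score 781 ≥ 640; DTI 38.5% ≤ 40%; LTV 58.2% ≤ 80%; reserves 9.5 ≥ 9 mo → qualifies.
Qualifying: Product A, Product B, Product C. Lowest rate is 7.98% → Product B.

Product B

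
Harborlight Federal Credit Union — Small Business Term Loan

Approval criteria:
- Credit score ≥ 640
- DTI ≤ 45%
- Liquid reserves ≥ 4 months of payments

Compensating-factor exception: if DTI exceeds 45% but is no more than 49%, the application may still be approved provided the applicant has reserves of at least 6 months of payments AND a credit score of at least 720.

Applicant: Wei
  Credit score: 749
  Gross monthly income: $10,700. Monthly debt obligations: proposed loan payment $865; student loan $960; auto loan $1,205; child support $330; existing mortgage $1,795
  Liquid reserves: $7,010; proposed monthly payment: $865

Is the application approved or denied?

Credit score 749 ≥ 640 (meets base)
Total debts = (865 + 960 + 1,205 + 330 + 1,795) = 5,155. DTI = 5,155/10,700 = 48.2% > 45% — standard DTI limit exceeded.
Liquid reserves cover 7,010/865 = 8.1 months — ≥ 4 required
48.2% falls in the override range (45%–49%), so the compensating-factor test applies.
Override check — reserves: 8.1 mo (ok); score: 749 (ok).
Both override conditions satisfied; DTI exception granted.

Approved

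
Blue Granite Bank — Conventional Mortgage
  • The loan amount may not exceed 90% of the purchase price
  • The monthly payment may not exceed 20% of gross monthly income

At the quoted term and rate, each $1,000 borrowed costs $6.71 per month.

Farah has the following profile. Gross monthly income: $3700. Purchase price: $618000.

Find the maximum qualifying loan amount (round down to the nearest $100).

$110,200

Payment cap: 20% × $3,700 = $740/month.
At $6.71 per $1,000, that supports 740/6.71 × 1,000 ≈ $110,283 → $110,200.
LTV cap: 90% × $618,000 = $556,200 → $556,200.
Binding constraint: payment-to-income.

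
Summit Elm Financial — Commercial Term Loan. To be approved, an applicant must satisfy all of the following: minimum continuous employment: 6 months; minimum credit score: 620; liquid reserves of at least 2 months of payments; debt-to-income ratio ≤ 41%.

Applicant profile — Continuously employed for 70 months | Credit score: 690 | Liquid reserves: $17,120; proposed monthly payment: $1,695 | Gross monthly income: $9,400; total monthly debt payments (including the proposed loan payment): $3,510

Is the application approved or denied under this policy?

Approved

Employment 70 ≥ 6 months
Credit score 690 ≥ 620 (meets)
Liquid reserves cover 17,120/1,695 = 10.1 months — ≥ 2 required
Debt-to-income = 3,510/9,400 = 37.3% — meets 41% limit
All criteria satisfied.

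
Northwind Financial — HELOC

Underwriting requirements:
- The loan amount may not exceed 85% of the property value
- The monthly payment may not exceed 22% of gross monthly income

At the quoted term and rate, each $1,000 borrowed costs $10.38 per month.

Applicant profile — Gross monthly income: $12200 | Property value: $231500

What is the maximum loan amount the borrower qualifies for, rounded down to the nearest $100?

Payment cap: 22% × $12,200 = $2,684/month.
At $10.38 per $1,000, that supports 2,684/10.38 × 1,000 ≈ $258,574 → $258,500.
LTV cap: 85% × $231,500 = $196,775 → $196,700.
Binding constraint: loan-to-value.

$196,700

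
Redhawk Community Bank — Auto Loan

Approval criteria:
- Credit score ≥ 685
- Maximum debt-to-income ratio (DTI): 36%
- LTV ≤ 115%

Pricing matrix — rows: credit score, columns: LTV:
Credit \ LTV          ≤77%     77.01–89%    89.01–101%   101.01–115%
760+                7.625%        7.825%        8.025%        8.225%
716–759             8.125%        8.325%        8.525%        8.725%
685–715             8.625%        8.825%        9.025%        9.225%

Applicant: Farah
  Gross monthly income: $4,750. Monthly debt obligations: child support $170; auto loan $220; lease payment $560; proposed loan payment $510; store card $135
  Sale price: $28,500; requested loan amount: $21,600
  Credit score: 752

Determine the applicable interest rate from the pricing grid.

8.125%

Credit score 752 ≥ 685; Total monthly debts = (170 + 220 + 560 + 510 + 135) = 1,595. DTI = 1,595/4,750 = 33.6% ≤ 36%
Loan-to-value = 21,600/28,500 = 75.8% — pass (115% max)
Score 752 is in the 716–759 band; LTV 75.8% is in the ≤77% band → 8.125%.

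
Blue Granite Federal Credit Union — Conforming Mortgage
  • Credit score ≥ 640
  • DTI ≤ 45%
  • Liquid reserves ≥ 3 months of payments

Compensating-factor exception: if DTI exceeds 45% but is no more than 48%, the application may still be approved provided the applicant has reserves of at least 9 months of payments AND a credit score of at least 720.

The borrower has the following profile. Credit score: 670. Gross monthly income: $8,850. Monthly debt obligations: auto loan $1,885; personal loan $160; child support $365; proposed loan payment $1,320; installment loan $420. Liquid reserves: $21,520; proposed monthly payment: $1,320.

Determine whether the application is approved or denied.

Denied

Credit score 670 ≥ 640 (meets base)
Total debts = (1,885 + 160 + 365 + 1,320 + 420) = 4,150. DTI: 4,150 ÷ 8,850 = 46.9%, over the 45% base limit.
Reserves: 21,520 ÷ 1,320 = 16.3 months (meets 3-month minimum)
46.9% falls in the override range (45%–48%), so the compensating-factor test applies.
Override check — reserves: 16.3 mo (ok); score: 670 (below 720).
Compensating-factor requirement not fully met.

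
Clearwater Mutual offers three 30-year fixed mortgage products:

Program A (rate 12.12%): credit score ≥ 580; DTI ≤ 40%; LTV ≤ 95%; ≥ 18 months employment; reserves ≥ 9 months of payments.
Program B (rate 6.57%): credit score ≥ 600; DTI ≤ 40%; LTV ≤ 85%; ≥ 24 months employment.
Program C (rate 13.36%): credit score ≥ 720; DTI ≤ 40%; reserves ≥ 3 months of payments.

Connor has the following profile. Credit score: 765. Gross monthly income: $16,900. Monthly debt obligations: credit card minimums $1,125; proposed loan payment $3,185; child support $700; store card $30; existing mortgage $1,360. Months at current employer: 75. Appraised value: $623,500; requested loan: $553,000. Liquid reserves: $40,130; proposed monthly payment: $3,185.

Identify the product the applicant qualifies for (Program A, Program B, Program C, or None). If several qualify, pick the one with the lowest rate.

Program A

Total debts = (1,125 + 3,185 + 700 + 30 + 1,360) = 6,400; DTI = 6,400/16,900 = 37.9%.
LTV = 553,000/623,500 = 88.7%.
Reserves = 40,130/3,185 = 12.6 months.
Program A: score 765 ≥ 580; DTI 37.9% ≤ 40%; LTV 88.7% ≤ 95%; employment 75 ≥ 18 mo; reserves 12.6 ≥ 9 mo → qualifies.
Program B: score 765 ≥ 600; DTI 37.9% ≤ 40%; LTV 88.7% > 85%; employment 75 ≥ 24 mo → does not qualify.
Program C: score 765 ≥ 720; DTI 37.9% ≤ 40%; reserves 12.6 ≥ 3 mo → qualifies.
Qualifying: Program A, Program C. Lowest rate is 12.12% → Program A.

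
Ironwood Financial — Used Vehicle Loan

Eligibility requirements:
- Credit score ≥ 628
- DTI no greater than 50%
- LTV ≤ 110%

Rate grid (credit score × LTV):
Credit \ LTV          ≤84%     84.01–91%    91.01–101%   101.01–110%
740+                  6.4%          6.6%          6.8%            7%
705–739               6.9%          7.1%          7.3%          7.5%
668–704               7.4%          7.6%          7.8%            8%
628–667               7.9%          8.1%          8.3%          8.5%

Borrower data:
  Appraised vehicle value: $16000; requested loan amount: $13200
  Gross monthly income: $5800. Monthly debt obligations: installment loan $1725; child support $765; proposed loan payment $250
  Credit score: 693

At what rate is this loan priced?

Credit score 693 ≥ 628; Total monthly debts = (1,725 + 765 + 250) = 2,740. Debt-to-income = 2,740/5,800 = 47.2% — meets 50% limit
LTV: 13,200 ÷ 16,000 = 82.5%, within 110% cap
Credit 693 → row 668–704; LTV 82.5% → column ≤84%. Grid cell → 7.4%.

7.4%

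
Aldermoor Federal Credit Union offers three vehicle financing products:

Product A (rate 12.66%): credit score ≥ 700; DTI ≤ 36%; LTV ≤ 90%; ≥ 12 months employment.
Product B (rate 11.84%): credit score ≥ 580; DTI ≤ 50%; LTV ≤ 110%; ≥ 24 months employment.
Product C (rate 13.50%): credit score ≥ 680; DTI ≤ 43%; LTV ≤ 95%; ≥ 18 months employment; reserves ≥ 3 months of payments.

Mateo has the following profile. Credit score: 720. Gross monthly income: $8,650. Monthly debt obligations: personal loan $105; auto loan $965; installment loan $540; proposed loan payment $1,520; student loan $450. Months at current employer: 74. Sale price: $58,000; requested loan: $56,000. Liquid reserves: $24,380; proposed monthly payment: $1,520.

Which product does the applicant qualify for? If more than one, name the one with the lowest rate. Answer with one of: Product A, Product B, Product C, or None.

Total debts = (105 + 965 + 540 + 1,520 + 450) = 3,580; DTI = 3,580/8,650 = 41.4%.
LTV = 56,000/58,000 = 96.6%.
Reserves = 24,380/1,520 = 16.0 months.
Product A: score 720 ≥ 700; DTI 41.4% > 36%; LTV 96.6% > 90%; employment 74 ≥ 12 mo → does not qualify.
Product B: score 720 ≥ 580; DTI 41.4% ≤ 50%; LTV 96.6% ≤ 110%; employment 74 ≥ 24 mo → qualifies.
Product C: score 720 ≥ 680; DTI 41.4% ≤ 43%; LTV 96.6% > 95%; employment 74 ≥ 18 mo; reserves 16.0 ≥ 3 mo → does not qualify.

Product B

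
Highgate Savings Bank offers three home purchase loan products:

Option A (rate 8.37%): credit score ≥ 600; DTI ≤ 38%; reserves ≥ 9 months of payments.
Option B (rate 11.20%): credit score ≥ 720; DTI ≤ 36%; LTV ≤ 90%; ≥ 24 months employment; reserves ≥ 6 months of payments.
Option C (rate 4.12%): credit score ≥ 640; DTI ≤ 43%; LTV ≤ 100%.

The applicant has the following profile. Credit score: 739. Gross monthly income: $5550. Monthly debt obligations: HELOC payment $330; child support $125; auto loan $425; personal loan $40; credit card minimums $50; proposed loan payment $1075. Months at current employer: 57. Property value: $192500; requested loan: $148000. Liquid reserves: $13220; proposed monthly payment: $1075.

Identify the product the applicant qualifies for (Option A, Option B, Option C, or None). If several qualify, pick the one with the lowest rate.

Option C

Total debts = (330 + 125 + 425 + 40 + 50 + 1,075) = 2,045; DTI = 2,045/5,550 = 36.8%.
LTV = 148,000/192,500 = 76.9%.
Reserves = 13,220/1,075 = 12.3 months.
Option A: score 739 ≥ 600; DTI 36.8% ≤ 38%; reserves 12.3 ≥ 9 mo → qualifies.
Option B: score 739 ≥ 720; DTI 36.8% > 36%; LTV 76.9% ≤ 90%; employment 57 ≥ 24 mo; reserves 12.3 ≥ 6 mo → does not qualify.
Option C: score 739 ≥ 640; DTI 36.8% ≤ 43%; LTV 76.9% ≤ 100% → qualifies.
Qualifying: Option A, Option C. Lowest rate is 4.12% → Option C.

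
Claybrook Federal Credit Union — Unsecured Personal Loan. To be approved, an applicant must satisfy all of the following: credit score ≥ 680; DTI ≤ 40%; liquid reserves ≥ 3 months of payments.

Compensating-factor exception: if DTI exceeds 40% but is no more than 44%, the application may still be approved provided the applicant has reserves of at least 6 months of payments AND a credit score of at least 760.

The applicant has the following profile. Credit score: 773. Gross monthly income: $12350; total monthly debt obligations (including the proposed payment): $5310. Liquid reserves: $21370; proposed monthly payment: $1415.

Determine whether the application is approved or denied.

Approved

Credit score 773 ≥ 680 (meets base)
DTI = 5,310/12,350 = 43% > 40% — standard DTI limit exceeded.
Reserves = 21,370/1,415 = 15.1 months ≥ 3
43% falls in the override range (40%–44%), so the compensating-factor test applies.
Reserves 15.1 ≥ 6 months; credit score 773 ≥ 760.
Both compensating conditions met → exception applies.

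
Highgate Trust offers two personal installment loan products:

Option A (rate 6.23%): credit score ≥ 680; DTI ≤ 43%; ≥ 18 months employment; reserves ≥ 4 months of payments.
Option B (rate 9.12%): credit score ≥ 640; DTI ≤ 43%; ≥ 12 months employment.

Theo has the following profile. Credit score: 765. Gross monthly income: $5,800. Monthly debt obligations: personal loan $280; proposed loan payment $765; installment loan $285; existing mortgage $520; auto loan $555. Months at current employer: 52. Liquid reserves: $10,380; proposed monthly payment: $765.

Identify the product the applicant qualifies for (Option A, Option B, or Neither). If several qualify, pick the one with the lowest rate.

Total debts = (280 + 765 + 285 + 520 + 555) = 2,405; DTI = 2,405/5,800 = 41.5%.
Reserves = 10,380/765 = 13.6 months.
Option A: score 765 ≥ 680; DTI 41.5% ≤ 43%; employment 52 ≥ 18 mo; reserves 13.6 ≥ 4 mo → qualifies.
Option B: score 765 ≥ 640; DTI 41.5% ≤ 43%; employment 52 ≥ 12 mo → qualifies.
Qualifying: Option A, Option B. Lowest rate is 6.23% → Option A.

Option A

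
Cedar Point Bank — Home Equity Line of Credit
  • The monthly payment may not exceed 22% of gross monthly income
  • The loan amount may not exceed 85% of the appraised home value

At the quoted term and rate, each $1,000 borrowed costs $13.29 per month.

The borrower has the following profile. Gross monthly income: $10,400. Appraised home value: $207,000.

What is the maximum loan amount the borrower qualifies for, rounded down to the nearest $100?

Payment cap: 22% × $10,400 = $2,288/month.
At $13.29 per $1,000, that supports 2,288/13.29 × 1,000 ≈ $172,159 → $172,100.
LTV cap: 85% × $207,000 = $175,950 → $175,900.
Binding constraint: payment-to-income.

$172,100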